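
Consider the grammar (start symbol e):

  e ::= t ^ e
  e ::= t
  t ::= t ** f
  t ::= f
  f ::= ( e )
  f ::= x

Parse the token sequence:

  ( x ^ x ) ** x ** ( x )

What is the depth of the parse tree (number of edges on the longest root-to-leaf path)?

9

[e [t [t [t [f ( [e [t [f x]] ^ [e [t [f x]]]] )]] ** [f x]] ** [f ( [e [t [f x]]] )]]]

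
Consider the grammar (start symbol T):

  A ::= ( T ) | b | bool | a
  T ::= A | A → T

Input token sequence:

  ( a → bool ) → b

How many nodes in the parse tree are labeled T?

4

[T [A ( [T [A a] → [T [A bool]]] )] → [T [A b]]]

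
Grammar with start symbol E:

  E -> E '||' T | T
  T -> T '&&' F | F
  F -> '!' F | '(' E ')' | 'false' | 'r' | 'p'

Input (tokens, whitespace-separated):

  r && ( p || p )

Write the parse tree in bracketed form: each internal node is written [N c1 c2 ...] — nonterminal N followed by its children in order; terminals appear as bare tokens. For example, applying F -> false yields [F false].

[E [T [T [F r]] && [F ( [E [E [T [F p]]] || [T [F p]]] )]]]

E
T
T && F
F && F
r && F
r && ( E )
r && ( E || T )
r && ( T || T )
r && ( F || T )
r && ( p || T )
r && ( p || F )
r && ( p || p )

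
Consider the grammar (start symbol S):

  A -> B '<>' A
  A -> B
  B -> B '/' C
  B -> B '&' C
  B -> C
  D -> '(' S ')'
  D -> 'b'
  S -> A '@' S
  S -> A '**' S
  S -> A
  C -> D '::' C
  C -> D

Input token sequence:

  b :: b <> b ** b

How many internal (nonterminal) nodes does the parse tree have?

[S [A [B [C [D b] :: [C [D b]]]] <> [A [B [C [D b]]]]] ** [S [A [B [C [D b]]]]]]

16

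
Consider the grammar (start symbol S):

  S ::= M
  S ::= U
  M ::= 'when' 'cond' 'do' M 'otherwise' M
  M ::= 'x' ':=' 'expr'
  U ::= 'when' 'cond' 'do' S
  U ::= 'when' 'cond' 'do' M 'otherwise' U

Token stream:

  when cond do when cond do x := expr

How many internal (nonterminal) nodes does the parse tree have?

[S [U when cond do [S [U when cond do [S [M x := expr]]]]]]

6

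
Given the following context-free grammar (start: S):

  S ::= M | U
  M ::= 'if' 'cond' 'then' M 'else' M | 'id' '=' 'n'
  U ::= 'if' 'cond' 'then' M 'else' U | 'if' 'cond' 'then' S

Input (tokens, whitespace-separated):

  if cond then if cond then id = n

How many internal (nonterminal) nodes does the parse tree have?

6

[S [U if cond then [S [U if cond then [S [M id = n]]]]]]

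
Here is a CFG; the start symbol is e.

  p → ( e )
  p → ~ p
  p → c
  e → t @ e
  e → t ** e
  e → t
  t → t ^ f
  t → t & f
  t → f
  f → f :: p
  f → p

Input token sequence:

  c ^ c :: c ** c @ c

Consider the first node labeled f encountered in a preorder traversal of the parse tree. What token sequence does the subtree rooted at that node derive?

[e [t [t [f [p c]]] ^ [f [f [p c]] :: [p c]]] ** [e [t [f [p c]]] @ [e [t [f [p c]]]]]]

c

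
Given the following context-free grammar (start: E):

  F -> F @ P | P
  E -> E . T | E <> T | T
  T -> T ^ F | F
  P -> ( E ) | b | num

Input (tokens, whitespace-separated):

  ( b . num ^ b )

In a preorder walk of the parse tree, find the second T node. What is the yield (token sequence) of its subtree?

[E [T [F [P ( [E [E [T [F [P b]]]] . [T [T [F [P num]]] ^ [F [P b]]]] )]]]]

b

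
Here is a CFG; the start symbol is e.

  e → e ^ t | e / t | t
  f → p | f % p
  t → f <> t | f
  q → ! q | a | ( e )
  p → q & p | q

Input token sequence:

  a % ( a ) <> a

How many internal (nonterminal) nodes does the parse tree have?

[e [t [f [f [p [q a]]] % [p [q ( [e [t [f [p [q a]]]]] )]]] <> [t [f [p [q a]]]]]]

17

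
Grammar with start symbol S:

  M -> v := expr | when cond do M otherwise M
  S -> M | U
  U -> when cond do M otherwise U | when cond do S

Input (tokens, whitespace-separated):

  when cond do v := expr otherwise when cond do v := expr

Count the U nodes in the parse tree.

[S [U when cond do [M v := expr] otherwise [U when cond do [S [M v := expr]]]]]

2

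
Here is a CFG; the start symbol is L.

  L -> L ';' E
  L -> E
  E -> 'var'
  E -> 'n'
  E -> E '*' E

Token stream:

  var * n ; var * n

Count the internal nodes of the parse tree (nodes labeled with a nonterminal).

8

[L [L [E [E var] * [E n]]] ; [E [E var] * [E n]]]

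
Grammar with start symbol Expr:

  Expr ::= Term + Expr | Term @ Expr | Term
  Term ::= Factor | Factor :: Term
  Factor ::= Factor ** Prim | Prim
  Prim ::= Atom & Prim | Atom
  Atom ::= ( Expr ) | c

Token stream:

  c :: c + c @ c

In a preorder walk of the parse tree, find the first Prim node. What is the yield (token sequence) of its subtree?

c

[Expr [Term [Factor [Prim [Atom c]]] :: [Term [Factor [Prim [Atom c]]]]] + [Expr [Term [Factor [Prim [Atom c]]]] @ [Expr [Term [Factor [Prim [Atom c]]]]]]]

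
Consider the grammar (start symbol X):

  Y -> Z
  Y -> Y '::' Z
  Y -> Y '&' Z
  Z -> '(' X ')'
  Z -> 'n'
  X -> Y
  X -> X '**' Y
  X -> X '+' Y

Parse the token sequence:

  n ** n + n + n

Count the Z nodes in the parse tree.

4

[X [X [X [X [Y [Z n]]] ** [Y [Z n]]] + [Y [Z n]]] + [Y [Z n]]]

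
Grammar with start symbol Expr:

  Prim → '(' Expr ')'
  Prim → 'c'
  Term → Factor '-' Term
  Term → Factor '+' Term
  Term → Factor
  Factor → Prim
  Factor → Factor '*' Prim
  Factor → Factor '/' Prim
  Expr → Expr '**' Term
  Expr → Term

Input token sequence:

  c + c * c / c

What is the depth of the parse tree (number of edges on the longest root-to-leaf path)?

[Expr [Term [Factor [Prim c]] + [Term [Factor [Factor [Factor [Prim c]] * [Prim c]] / [Prim c]]]]]

7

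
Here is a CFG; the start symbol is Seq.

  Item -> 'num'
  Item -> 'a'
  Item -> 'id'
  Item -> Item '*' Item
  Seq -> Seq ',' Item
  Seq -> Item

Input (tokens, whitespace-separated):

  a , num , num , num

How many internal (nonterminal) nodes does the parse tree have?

8

[Seq [Seq [Seq [Seq [Item a]] , [Item num]] , [Item num]] , [Item num]]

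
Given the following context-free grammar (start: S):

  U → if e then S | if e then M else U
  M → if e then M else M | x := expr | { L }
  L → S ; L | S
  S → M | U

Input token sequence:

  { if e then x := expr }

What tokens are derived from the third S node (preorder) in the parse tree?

[S [M { [L [S [U if e then [S [M x := expr]]]]] }]]

x := expr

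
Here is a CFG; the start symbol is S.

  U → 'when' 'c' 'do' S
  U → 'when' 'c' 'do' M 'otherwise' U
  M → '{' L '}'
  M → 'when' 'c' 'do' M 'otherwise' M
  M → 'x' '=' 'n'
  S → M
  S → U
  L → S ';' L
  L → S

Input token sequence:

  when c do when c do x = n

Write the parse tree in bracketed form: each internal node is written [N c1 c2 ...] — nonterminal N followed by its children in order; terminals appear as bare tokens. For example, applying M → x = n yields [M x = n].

S
U
when c do S
when c do U
when c do when c do S
when c do when c do M
when c do when c do x = n

[S [U when c do [S [U when c do [S [M x = n]]]]]]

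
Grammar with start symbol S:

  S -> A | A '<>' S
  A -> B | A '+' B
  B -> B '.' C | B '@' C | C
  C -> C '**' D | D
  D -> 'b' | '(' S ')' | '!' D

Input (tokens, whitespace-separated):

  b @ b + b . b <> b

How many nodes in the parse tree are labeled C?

5

[S [A [A [B [B [C [D b]]] @ [C [D b]]]] + [B [B [C [D b]]] . [C [D b]]]] <> [S [A [B [C [D b]]]]]]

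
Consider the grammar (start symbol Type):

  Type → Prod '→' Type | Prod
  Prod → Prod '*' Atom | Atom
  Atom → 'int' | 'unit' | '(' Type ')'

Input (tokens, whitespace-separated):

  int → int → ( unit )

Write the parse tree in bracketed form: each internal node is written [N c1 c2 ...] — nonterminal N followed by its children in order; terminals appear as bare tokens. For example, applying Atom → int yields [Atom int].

[Type [Prod [Atom int]] → [Type [Prod [Atom int]] → [Type [Prod [Atom ( [Type [Prod [Atom unit]]] )]]]]]

Type
Prod → Type
Atom → Type
int → Type
int → Prod → Type
int → Atom → Type
int → int → Type
int → int → Prod
int → int → Atom
int → int → ( Type )
int → int → ( Prod )
int → int → ( Atom )
int → int → ( unit )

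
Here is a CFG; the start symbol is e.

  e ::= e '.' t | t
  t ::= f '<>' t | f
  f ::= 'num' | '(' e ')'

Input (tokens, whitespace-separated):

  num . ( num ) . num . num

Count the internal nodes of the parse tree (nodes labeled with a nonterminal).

15

[e [e [e [e [t [f num]]] . [t [f ( [e [t [f num]]] )]]] . [t [f num]]] . [t [f num]]]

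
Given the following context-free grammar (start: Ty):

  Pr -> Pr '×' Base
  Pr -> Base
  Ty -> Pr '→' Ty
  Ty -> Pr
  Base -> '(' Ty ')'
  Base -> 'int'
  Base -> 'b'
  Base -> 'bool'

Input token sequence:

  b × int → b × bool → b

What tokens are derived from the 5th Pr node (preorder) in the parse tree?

b

[Ty [Pr [Pr [Base b]] × [Base int]] → [Ty [Pr [Pr [Base b]] × [Base bool]] → [Ty [Pr [Base b]]]]]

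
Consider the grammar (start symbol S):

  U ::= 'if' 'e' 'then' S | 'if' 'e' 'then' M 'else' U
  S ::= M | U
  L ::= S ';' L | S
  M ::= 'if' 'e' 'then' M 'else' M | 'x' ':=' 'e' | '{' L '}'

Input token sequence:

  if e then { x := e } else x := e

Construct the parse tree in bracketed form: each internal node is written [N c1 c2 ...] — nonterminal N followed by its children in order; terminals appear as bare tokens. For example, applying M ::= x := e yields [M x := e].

S
M
if e then M else M
if e then { L } else M
if e then { S } else M
if e then { M } else M
if e then { x := e } else M
if e then { x := e } else x := e

[S [M if e then [M { [L [S [M x := e]]] }] else [M x := e]]]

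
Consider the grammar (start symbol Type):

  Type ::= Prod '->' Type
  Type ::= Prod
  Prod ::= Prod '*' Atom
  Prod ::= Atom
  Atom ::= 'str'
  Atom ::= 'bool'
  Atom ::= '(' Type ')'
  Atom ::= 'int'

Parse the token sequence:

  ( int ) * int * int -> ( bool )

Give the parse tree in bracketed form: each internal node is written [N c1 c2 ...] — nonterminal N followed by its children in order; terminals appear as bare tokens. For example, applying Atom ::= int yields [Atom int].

[Type [Prod [Prod [Prod [Atom ( [Type [Prod [Atom int]]] )]] * [Atom int]] * [Atom int]] -> [Type [Prod [Atom ( [Type [Prod [Atom bool]]] )]]]]

Type
Prod -> Type
Prod * Atom -> Type
Prod * Atom * Atom -> Type
Atom * Atom * Atom -> Type
( Type ) * Atom * Atom -> Type
( Prod ) * Atom * Atom -> Type
( Atom ) * Atom * Atom -> Type
( int ) * Atom * Atom -> Type
( int ) * int * Atom -> Type
( int ) * int * int -> Type
( int ) * int * int -> Prod
( int ) * int * int -> Atom
( int ) * int * int -> ( Type )
( int ) * int * int -> ( Prod )
( int ) * int * int -> ( Atom )
( int ) * int * int -> ( bool )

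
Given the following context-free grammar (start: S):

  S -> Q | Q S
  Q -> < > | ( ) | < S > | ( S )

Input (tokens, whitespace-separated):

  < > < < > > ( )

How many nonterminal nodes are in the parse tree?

[S [Q < >] [S [Q < [S [Q < >]] >] [S [Q ( )]]]]

8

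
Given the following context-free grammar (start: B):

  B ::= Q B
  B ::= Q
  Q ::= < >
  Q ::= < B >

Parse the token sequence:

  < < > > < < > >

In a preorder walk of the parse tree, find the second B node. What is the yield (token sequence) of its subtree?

[B [Q < [B [Q < >]] >] [B [Q < [B [Q < >]] >]]]

< >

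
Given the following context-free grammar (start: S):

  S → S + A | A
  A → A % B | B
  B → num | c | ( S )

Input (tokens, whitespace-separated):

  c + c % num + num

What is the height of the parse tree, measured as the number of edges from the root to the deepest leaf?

[S [S [S [A [B c]]] + [A [A [B c]] % [B num]]] + [A [B num]]]

5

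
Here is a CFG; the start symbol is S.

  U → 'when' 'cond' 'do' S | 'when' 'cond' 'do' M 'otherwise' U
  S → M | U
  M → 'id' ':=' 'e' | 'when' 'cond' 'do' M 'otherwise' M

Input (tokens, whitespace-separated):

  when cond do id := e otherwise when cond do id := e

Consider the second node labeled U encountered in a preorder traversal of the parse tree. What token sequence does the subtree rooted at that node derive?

[S [U when cond do [M id := e] otherwise [U when cond do [S [M id := e]]]]]

when cond do id := e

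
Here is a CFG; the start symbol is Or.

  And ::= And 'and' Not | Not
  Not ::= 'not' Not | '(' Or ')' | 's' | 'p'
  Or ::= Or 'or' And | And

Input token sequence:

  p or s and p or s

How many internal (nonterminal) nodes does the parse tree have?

11

[Or [Or [Or [And [Not p]]] or [And [And [Not s]] and [Not p]]] or [And [Not s]]]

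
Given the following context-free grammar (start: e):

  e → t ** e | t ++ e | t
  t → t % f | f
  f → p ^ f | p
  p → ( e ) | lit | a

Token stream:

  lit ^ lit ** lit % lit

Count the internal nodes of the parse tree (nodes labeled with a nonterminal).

[e [t [f [p lit] ^ [f [p lit]]]] ** [e [t [t [f [p lit]]] % [f [p lit]]]]]

13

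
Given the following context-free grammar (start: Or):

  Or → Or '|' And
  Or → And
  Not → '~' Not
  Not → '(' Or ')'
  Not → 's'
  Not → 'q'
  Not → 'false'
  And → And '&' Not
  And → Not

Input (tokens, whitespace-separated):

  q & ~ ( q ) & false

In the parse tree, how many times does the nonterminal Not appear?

[Or [And [And [And [Not q]] & [Not ~ [Not ( [Or [And [Not q]]] )]]] & [Not false]]]

5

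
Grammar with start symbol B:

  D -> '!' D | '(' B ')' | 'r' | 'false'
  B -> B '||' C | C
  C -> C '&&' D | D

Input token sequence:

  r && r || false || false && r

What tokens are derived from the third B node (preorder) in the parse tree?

[B [B [B [C [C [D r]] && [D r]]] || [C [D false]]] || [C [C [D false]] && [D r]]]

r && r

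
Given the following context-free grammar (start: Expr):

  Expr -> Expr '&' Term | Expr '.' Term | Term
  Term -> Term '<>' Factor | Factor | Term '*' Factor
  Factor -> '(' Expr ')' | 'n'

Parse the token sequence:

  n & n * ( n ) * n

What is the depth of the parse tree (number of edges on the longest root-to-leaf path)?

[Expr [Expr [Term [Factor n]]] & [Term [Term [Term [Factor n]] * [Factor ( [Expr [Term [Factor n]]] )]] * [Factor n]]]

7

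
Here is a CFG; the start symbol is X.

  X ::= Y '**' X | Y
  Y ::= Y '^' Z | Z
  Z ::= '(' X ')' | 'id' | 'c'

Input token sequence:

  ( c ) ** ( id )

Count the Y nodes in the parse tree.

4

[X [Y [Z ( [X [Y [Z c]]] )]] ** [X [Y [Z ( [X [Y [Z id]]] )]]]]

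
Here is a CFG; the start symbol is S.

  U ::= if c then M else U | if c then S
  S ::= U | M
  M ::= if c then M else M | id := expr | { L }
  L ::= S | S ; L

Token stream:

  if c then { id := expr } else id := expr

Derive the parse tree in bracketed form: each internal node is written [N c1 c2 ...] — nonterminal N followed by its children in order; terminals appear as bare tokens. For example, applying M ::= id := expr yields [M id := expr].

[S [M if c then [M { [L [S [M id := expr]]] }] else [M id := expr]]]

S
M
if c then M else M
if c then { L } else M
if c then { S } else M
if c then { M } else M
if c then { id := expr } else M
if c then { id := expr } else id := expr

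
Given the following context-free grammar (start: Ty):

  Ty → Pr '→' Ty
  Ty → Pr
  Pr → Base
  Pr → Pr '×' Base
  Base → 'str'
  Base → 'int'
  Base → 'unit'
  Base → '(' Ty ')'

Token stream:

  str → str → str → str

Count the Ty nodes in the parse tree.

4

[Ty [Pr [Base str]] → [Ty [Pr [Base str]] → [Ty [Pr [Base str]] → [Ty [Pr [Base str]]]]]]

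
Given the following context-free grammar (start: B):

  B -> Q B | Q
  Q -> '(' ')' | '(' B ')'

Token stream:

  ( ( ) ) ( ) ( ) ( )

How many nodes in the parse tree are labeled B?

5

[B [Q ( [B [Q ( )]] )] [B [Q ( )] [B [Q ( )] [B [Q ( )]]]]]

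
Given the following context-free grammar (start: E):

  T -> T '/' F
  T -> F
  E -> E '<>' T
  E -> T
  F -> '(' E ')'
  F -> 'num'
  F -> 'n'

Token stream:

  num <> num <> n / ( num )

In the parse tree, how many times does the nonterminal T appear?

[E [E [E [T [F num]]] <> [T [F num]]] <> [T [T [F n]] / [F ( [E [T [F num]]] )]]]

5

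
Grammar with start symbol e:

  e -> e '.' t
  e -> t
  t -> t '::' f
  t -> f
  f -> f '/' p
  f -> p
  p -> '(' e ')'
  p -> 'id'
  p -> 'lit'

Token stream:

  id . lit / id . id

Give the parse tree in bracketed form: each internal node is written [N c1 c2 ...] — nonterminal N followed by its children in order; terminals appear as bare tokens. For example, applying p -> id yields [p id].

[e [e [e [t [f [p id]]]] . [t [f [f [p lit]] / [p id]]]] . [t [f [p id]]]]

e
e . t
e . t . t
t . t . t
f . t . t
p . t . t
id . t . t
id . f . t
id . f / p . t
id . p / p . t
id . lit / p . t
id . lit / id . t
id . lit / id . f
id . lit / id . p
id . lit / id . id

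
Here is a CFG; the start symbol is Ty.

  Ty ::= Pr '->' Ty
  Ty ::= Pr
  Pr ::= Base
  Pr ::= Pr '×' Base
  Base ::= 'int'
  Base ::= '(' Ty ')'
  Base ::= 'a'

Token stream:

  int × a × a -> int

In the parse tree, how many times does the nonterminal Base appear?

4

[Ty [Pr [Pr [Pr [Base int]] × [Base a]] × [Base a]] -> [Ty [Pr [Base int]]]]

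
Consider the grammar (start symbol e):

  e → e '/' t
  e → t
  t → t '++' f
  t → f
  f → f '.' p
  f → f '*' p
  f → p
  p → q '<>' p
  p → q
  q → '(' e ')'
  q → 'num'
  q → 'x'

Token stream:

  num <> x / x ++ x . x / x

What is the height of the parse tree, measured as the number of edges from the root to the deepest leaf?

[e [e [e [t [f [p [q num] <> [p [q x]]]]]] / [t [t [f [p [q x]]]] ++ [f [f [p [q x]]] . [p [q x]]]]] / [t [f [p [q x]]]]]

8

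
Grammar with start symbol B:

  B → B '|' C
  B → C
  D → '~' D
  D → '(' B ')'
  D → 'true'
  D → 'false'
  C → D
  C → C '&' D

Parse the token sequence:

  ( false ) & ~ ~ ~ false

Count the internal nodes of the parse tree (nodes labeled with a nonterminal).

11

[B [C [C [D ( [B [C [D false]]] )]] & [D ~ [D ~ [D ~ [D false]]]]]]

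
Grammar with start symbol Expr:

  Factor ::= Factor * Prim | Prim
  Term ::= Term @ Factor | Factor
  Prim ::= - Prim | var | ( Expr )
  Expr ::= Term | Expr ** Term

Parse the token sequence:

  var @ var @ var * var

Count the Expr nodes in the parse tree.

[Expr [Term [Term [Term [Factor [Prim var]]] @ [Factor [Prim var]]] @ [Factor [Factor [Prim var]] * [Prim var]]]]

1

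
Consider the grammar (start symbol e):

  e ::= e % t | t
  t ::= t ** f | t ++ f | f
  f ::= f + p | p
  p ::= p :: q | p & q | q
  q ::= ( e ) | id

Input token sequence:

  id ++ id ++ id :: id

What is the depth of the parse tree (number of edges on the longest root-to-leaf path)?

[e [t [t [t [f [p [q id]]]] ++ [f [p [q id]]]] ++ [f [p [p [q id]] :: [q id]]]]]

7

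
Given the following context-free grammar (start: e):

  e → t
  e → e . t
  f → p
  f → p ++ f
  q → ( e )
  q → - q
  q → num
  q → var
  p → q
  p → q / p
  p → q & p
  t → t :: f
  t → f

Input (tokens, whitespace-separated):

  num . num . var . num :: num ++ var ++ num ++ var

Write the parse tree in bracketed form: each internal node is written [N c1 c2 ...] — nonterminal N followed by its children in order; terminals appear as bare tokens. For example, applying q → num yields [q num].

[e [e [e [e [t [f [p [q num]]]]] . [t [f [p [q num]]]]] . [t [f [p [q var]]]]] . [t [t [f [p [q num]]]] :: [f [p [q num]] ++ [f [p [q var]] ++ [f [p [q num]] ++ [f [p [q var]]]]]]]]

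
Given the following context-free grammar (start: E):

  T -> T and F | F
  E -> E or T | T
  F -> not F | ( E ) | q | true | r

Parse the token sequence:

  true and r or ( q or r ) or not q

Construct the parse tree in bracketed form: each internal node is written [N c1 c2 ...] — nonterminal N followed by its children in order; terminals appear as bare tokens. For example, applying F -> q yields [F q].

[E [E [E [T [T [F true]] and [F r]]] or [T [F ( [E [E [T [F q]]] or [T [F r]]] )]]] or [T [F not [F q]]]]

E
E or T
E or T or T
T or T or T
T and F or T or T
F and F or T or T
true and F or T or T
true and r or T or T
true and r or F or T
true and r or ( E ) or T
true and r or ( E or T ) or T
true and r or ( T or T ) or T
true and r or ( F or T ) or T
true and r or ( q or T ) or T
true and r or ( q or F ) or T
true and r or ( q or r ) or T
true and r or ( q or r ) or F
true and r or ( q or r ) or not F
true and r or ( q or r ) or not q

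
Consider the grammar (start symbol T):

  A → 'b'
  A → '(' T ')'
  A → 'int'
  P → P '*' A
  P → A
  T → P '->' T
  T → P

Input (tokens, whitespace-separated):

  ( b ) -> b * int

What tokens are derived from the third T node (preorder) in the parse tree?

[T [P [A ( [T [P [A b]]] )]] -> [T [P [P [A b]] * [A int]]]]

b * int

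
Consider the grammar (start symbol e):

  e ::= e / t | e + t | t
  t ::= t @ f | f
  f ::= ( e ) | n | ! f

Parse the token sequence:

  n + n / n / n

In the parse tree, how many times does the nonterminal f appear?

[e [e [e [e [t [f n]]] + [t [f n]]] / [t [f n]]] / [t [f n]]]

4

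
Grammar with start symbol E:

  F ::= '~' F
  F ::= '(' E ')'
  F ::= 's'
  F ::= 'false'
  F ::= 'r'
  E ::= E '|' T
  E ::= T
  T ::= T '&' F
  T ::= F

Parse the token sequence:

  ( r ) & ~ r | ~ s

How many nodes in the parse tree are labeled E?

[E [E [T [T [F ( [E [T [F r]]] )]] & [F ~ [F r]]]] | [T [F ~ [F s]]]]

3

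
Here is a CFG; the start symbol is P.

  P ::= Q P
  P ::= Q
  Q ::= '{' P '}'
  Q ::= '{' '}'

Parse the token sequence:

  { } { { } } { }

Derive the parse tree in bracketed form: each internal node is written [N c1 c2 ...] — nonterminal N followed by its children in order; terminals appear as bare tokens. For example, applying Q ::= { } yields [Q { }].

P
Q P
{ } P
{ } Q P
{ } { P } P
{ } { Q } P
{ } { { } } P
{ } { { } } Q
{ } { { } } { }

[P [Q { }] [P [Q { [P [Q { }]] }] [P [Q { }]]]]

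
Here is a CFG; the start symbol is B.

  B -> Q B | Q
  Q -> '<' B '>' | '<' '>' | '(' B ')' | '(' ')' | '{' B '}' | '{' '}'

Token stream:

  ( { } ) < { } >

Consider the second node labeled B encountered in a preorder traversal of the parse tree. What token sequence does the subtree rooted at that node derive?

{ }

[B [Q ( [B [Q { }]] )] [B [Q < [B [Q { }]] >]]]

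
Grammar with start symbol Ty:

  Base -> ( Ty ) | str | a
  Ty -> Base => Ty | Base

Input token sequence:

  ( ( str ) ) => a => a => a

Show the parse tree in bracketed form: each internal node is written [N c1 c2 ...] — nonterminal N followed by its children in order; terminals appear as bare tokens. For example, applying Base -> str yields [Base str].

[Ty [Base ( [Ty [Base ( [Ty [Base str]] )]] )] => [Ty [Base a] => [Ty [Base a] => [Ty [Base a]]]]]

Ty
Base => Ty
( Ty ) => Ty
( Base ) => Ty
( ( Ty ) ) => Ty
( ( Base ) ) => Ty
( ( str ) ) => Ty
( ( str ) ) => Base => Ty
( ( str ) ) => a => Ty
( ( str ) ) => a => Base => Ty
( ( str ) ) => a => a => Ty
( ( str ) ) => a => a => Base
( ( str ) ) => a => a => a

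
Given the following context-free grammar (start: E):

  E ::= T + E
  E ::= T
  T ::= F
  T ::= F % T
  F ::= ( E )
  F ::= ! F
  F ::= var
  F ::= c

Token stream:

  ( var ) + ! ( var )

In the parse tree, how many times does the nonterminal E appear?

[E [T [F ( [E [T [F var]]] )]] + [E [T [F ! [F ( [E [T [F var]]] )]]]]]

4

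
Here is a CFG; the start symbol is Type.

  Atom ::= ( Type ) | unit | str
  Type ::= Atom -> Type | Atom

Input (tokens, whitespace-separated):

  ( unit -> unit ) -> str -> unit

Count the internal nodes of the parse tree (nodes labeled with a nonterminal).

10

[Type [Atom ( [Type [Atom unit] -> [Type [Atom unit]]] )] -> [Type [Atom str] -> [Type [Atom unit]]]]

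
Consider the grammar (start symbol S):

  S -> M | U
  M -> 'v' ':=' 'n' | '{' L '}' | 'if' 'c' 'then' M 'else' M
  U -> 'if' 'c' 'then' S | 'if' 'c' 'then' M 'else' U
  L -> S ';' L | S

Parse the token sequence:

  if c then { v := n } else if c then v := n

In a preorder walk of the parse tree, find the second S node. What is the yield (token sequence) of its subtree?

[S [U if c then [M { [L [S [M v := n]]] }] else [U if c then [S [M v := n]]]]]

v := n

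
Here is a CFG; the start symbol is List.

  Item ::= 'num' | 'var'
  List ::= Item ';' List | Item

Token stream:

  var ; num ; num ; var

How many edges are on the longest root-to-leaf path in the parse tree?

[List [Item var] ; [List [Item num] ; [List [Item num] ; [List [Item var]]]]]

5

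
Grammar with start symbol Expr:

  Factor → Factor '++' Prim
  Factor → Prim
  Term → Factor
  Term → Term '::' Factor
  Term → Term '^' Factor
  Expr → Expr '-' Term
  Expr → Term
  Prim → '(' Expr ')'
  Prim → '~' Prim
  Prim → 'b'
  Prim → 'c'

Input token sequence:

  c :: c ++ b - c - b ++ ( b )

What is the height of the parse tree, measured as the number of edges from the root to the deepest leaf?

[Expr [Expr [Expr [Term [Term [Factor [Prim c]]] :: [Factor [Factor [Prim c]] ++ [Prim b]]]] - [Term [Factor [Prim c]]]] - [Term [Factor [Factor [Prim b]] ++ [Prim ( [Expr [Term [Factor [Prim b]]]] )]]]]

8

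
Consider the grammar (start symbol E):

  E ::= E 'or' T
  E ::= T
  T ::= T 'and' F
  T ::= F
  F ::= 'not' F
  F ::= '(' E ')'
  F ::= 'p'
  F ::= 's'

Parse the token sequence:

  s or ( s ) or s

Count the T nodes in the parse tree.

4

[E [E [E [T [F s]]] or [T [F ( [E [T [F s]]] )]]] or [T [F s]]]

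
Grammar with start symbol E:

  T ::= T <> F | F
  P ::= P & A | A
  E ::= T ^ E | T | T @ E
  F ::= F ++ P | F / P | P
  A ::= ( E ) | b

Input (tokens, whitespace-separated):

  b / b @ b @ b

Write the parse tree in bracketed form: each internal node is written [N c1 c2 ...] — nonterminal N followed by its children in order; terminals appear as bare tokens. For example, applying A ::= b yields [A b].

[E [T [F [F [P [A b]]] / [P [A b]]]] @ [E [T [F [P [A b]]]] @ [E [T [F [P [A b]]]]]]]

E
T @ E
F @ E
F / P @ E
P / P @ E
A / P @ E
b / P @ E
b / A @ E
b / b @ E
b / b @ T @ E
b / b @ F @ E
b / b @ P @ E
b / b @ A @ E
b / b @ b @ E
b / b @ b @ T
b / b @ b @ F
b / b @ b @ P
b / b @ b @ A
b / b @ b @ b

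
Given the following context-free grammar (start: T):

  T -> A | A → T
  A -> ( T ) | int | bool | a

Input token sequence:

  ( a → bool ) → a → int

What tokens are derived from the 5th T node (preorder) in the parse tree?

int

[T [A ( [T [A a] → [T [A bool]]] )] → [T [A a] → [T [A int]]]]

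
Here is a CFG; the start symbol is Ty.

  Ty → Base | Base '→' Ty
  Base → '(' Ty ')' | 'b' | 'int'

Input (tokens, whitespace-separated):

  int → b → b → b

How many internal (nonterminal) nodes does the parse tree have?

8

[Ty [Base int] → [Ty [Base b] → [Ty [Base b] → [Ty [Base b]]]]]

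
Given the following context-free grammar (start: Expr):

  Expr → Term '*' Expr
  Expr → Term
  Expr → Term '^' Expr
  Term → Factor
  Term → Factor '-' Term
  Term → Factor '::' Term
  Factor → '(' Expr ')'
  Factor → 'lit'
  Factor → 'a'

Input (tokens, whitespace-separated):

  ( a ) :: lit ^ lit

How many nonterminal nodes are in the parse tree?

[Expr [Term [Factor ( [Expr [Term [Factor a]]] )] :: [Term [Factor lit]]] ^ [Expr [Term [Factor lit]]]]

11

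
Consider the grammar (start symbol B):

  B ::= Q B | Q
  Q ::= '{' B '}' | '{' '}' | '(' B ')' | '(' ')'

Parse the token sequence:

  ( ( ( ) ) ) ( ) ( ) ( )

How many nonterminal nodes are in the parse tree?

[B [Q ( [B [Q ( [B [Q ( )]] )]] )] [B [Q ( )] [B [Q ( )] [B [Q ( )]]]]]

12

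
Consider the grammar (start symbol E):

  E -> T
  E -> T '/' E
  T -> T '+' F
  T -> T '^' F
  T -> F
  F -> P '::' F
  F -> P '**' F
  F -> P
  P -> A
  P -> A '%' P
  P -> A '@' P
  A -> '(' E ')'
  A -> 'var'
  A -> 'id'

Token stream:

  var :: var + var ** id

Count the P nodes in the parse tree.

4

[E [T [T [F [P [A var]] :: [F [P [A var]]]]] + [F [P [A var]] ** [F [P [A id]]]]]]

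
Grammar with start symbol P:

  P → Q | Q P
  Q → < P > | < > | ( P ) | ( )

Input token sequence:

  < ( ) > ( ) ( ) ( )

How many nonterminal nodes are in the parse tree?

[P [Q < [P [Q ( )]] >] [P [Q ( )] [P [Q ( )] [P [Q ( )]]]]]

10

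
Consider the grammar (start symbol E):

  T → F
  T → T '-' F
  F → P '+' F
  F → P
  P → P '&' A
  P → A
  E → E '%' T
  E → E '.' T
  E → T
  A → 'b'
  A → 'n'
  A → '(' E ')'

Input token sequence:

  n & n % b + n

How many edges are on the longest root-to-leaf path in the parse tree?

7

[E [E [T [F [P [P [A n]] & [A n]]]]] % [T [F [P [A b]] + [F [P [A n]]]]]]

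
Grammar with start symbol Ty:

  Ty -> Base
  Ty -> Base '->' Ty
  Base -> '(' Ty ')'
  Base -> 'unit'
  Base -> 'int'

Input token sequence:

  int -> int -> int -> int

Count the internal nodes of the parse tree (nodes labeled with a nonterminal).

[Ty [Base int] -> [Ty [Base int] -> [Ty [Base int] -> [Ty [Base int]]]]]

8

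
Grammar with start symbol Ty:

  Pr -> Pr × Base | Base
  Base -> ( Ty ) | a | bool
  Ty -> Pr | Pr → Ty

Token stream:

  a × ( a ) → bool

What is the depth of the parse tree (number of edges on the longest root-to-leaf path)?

[Ty [Pr [Pr [Base a]] × [Base ( [Ty [Pr [Base a]]] )]] → [Ty [Pr [Base bool]]]]

6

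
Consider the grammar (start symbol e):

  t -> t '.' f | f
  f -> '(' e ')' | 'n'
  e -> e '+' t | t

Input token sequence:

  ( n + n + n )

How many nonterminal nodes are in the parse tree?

[e [t [f ( [e [e [e [t [f n]]] + [t [f n]]] + [t [f n]]] )]]]

12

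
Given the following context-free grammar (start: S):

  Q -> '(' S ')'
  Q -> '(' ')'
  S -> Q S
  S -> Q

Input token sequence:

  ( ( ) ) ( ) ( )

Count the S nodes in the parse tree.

4

[S [Q ( [S [Q ( )]] )] [S [Q ( )] [S [Q ( )]]]]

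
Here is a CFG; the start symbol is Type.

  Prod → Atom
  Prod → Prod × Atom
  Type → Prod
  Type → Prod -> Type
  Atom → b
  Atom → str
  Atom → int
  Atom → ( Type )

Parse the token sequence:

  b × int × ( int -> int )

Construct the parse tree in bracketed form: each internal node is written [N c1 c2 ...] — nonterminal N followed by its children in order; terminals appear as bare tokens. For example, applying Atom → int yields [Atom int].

[Type [Prod [Prod [Prod [Atom b]] × [Atom int]] × [Atom ( [Type [Prod [Atom int]] -> [Type [Prod [Atom int]]]] )]]]

Type
Prod
Prod × Atom
Prod × Atom × Atom
Atom × Atom × Atom
b × Atom × Atom
b × int × Atom
b × int × ( Type )
b × int × ( Prod -> Type )
b × int × ( Atom -> Type )
b × int × ( int -> Type )
b × int × ( int -> Prod )
b × int × ( int -> Atom )
b × int × ( int -> int )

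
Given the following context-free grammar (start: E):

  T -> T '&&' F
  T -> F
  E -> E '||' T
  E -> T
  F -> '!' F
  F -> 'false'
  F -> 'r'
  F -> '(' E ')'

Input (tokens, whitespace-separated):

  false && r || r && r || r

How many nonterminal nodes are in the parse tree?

13

[E [E [E [T [T [F false]] && [F r]]] || [T [T [F r]] && [F r]]] || [T [F r]]]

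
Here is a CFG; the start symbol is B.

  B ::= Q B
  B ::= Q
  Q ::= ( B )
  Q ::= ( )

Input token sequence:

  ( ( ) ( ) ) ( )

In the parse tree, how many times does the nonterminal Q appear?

4

[B [Q ( [B [Q ( )] [B [Q ( )]]] )] [B [Q ( )]]]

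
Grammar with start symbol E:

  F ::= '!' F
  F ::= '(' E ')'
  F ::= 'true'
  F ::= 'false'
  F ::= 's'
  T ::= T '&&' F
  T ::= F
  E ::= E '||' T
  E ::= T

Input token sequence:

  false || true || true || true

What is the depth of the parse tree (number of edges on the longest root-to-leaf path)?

6

[E [E [E [E [T [F false]]] || [T [F true]]] || [T [F true]]] || [T [F true]]]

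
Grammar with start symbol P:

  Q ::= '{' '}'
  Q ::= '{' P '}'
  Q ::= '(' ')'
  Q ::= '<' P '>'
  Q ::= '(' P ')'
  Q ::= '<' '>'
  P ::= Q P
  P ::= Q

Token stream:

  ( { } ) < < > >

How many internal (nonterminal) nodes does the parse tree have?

[P [Q ( [P [Q { }]] )] [P [Q < [P [Q < >]] >]]]

8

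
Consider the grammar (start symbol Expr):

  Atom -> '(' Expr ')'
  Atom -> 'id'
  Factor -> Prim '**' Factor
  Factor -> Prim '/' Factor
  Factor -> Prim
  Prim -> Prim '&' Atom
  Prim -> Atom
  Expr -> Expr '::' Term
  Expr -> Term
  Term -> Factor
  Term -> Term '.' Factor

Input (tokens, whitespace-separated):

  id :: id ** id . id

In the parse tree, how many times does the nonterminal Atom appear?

[Expr [Expr [Term [Factor [Prim [Atom id]]]]] :: [Term [Term [Factor [Prim [Atom id]] ** [Factor [Prim [Atom id]]]]] . [Factor [Prim [Atom id]]]]]

4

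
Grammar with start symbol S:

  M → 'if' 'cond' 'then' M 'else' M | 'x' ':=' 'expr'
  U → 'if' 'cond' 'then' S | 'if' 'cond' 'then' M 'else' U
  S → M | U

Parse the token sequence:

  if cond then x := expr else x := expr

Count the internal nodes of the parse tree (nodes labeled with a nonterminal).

4

[S [M if cond then [M x := expr] else [M x := expr]]]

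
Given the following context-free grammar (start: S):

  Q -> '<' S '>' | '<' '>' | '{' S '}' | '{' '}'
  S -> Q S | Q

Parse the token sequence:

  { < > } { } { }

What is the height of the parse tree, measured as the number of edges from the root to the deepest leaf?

[S [Q { [S [Q < >]] }] [S [Q { }] [S [Q { }]]]]

4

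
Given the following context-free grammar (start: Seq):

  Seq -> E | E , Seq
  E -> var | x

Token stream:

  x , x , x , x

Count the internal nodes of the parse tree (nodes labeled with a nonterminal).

8

[Seq [E x] , [Seq [E x] , [Seq [E x] , [Seq [E x]]]]]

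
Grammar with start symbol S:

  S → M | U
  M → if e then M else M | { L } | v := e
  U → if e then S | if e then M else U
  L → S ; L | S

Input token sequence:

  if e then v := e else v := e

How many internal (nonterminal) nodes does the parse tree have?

4

[S [M if e then [M v := e] else [M v := e]]]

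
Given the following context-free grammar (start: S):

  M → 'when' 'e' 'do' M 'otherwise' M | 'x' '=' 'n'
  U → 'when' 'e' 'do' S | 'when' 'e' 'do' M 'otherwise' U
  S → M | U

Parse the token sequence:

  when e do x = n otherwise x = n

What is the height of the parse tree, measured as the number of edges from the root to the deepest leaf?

3

[S [M when e do [M x = n] otherwise [M x = n]]]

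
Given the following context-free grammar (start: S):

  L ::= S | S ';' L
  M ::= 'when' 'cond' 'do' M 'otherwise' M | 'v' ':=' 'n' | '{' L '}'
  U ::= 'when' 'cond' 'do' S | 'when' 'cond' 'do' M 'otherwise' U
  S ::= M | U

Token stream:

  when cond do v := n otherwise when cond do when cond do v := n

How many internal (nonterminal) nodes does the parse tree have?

[S [U when cond do [M v := n] otherwise [U when cond do [S [U when cond do [S [M v := n]]]]]]]

8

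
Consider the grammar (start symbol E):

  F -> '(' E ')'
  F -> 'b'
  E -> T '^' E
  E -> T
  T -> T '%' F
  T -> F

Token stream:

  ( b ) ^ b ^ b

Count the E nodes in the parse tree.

[E [T [F ( [E [T [F b]]] )]] ^ [E [T [F b]] ^ [E [T [F b]]]]]

4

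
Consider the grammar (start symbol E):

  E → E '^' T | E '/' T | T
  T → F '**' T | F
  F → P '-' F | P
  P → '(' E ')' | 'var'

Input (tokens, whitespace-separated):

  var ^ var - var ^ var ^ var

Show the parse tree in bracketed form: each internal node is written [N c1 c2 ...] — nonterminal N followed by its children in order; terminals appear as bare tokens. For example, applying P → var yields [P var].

[E [E [E [E [T [F [P var]]]] ^ [T [F [P var] - [F [P var]]]]] ^ [T [F [P var]]]] ^ [T [F [P var]]]]

E
E ^ T
E ^ T ^ T
E ^ T ^ T ^ T
T ^ T ^ T ^ T
F ^ T ^ T ^ T
P ^ T ^ T ^ T
var ^ T ^ T ^ T
var ^ F ^ T ^ T
var ^ P - F ^ T ^ T
var ^ var - F ^ T ^ T
var ^ var - P ^ T ^ T
var ^ var - var ^ T ^ T
var ^ var - var ^ F ^ T
var ^ var - var ^ P ^ T
var ^ var - var ^ var ^ T
var ^ var - var ^ var ^ F
var ^ var - var ^ var ^ P
var ^ var - var ^ var ^ var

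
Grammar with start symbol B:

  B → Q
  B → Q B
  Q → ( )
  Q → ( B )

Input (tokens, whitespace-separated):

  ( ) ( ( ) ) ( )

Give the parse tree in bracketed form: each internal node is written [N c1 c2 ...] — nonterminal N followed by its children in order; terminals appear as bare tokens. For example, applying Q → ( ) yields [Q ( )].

B
Q B
( ) B
( ) Q B
( ) ( B ) B
( ) ( Q ) B
( ) ( ( ) ) B
( ) ( ( ) ) Q
( ) ( ( ) ) ( )

[B [Q ( )] [B [Q ( [B [Q ( )]] )] [B [Q ( )]]]]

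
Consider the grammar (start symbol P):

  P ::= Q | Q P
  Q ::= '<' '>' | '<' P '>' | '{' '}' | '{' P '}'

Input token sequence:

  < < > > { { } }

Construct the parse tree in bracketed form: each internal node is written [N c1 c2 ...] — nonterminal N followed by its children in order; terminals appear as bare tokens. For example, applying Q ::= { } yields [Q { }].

P
Q P
< P > P
< Q > P
< < > > P
< < > > Q
< < > > { P }
< < > > { Q }
< < > > { { } }

[P [Q < [P [Q < >]] >] [P [Q { [P [Q { }]] }]]]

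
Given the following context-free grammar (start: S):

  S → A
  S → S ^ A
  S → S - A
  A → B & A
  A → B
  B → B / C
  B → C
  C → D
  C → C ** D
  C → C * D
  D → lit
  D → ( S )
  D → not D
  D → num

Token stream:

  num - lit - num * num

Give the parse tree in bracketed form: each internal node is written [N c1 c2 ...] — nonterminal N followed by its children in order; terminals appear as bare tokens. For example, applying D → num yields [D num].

S
S - A
S - A - A
A - A - A
B - A - A
C - A - A
D - A - A
num - A - A
num - B - A
num - C - A
num - D - A
num - lit - A
num - lit - B
num - lit - C
num - lit - C * D
num - lit - D * D
num - lit - num * D
num - lit - num * num

[S [S [S [A [B [C [D num]]]]] - [A [B [C [D lit]]]]] - [A [B [C [C [D num]] * [D num]]]]]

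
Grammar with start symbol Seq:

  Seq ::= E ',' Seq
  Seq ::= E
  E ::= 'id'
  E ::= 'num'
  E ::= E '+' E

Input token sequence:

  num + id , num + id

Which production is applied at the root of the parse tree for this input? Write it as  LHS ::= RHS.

Seq ::= E ',' Seq

[Seq [E [E num] + [E id]] , [Seq [E [E num] + [E id]]]]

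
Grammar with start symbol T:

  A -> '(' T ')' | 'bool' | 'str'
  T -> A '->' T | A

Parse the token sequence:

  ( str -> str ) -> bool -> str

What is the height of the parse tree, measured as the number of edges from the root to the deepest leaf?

5

[T [A ( [T [A str] -> [T [A str]]] )] -> [T [A bool] -> [T [A str]]]]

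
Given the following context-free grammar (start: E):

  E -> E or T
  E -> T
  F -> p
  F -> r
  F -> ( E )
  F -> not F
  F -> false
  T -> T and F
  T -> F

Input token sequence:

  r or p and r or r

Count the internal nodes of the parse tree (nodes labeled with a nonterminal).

11

[E [E [E [T [F r]]] or [T [T [F p]] and [F r]]] or [T [F r]]]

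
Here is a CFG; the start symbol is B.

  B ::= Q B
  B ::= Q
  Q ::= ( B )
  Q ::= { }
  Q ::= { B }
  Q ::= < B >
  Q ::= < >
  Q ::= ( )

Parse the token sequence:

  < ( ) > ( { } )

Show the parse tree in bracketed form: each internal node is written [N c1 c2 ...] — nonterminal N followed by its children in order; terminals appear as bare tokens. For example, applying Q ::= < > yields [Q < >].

B
Q B
< B > B
< Q > B
< ( ) > B
< ( ) > Q
< ( ) > ( B )
< ( ) > ( Q )
< ( ) > ( { } )

[B [Q < [B [Q ( )]] >] [B [Q ( [B [Q { }]] )]]]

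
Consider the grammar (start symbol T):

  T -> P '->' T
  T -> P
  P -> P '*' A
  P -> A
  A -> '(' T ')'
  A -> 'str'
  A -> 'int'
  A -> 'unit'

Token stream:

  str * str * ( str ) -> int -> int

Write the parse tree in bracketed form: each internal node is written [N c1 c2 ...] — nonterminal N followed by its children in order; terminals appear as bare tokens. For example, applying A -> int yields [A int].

T
P -> T
P * A -> T
P * A * A -> T
A * A * A -> T
str * A * A -> T
str * str * A -> T
str * str * ( T ) -> T
str * str * ( P ) -> T
str * str * ( A ) -> T
str * str * ( str ) -> T
str * str * ( str ) -> P -> T
str * str * ( str ) -> A -> T
str * str * ( str ) -> int -> T
str * str * ( str ) -> int -> P
str * str * ( str ) -> int -> A
str * str * ( str ) -> int -> int

[T [P [P [P [A str]] * [A str]] * [A ( [T [P [A str]]] )]] -> [T [P [A int]] -> [T [P [A int]]]]]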